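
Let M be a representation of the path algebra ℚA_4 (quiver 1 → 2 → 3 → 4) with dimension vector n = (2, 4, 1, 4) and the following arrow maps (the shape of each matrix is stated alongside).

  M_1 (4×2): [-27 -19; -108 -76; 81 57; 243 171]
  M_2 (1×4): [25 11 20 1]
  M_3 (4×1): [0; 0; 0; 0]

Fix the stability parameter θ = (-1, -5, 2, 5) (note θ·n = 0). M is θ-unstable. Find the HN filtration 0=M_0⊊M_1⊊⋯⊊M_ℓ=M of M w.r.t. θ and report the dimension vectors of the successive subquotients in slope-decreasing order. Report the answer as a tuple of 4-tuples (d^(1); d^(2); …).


Via rank(M_{q-1}∘⋯∘M_p): M ≅ I[1,1], I[1,2], I[2,2]^2, I[2,3], I[4,4]^4.
μ_θ-semistable layers: μ^(1)=5; μ^(2)=2; μ^(3)=-1; μ^(4)=-3; μ^(5)=-5

((0, 0, 0, 4); (0, 0, 1, 0); (1, 0, 0, 0); (1, 1, 0, 0); (0, 3, 0, 0))


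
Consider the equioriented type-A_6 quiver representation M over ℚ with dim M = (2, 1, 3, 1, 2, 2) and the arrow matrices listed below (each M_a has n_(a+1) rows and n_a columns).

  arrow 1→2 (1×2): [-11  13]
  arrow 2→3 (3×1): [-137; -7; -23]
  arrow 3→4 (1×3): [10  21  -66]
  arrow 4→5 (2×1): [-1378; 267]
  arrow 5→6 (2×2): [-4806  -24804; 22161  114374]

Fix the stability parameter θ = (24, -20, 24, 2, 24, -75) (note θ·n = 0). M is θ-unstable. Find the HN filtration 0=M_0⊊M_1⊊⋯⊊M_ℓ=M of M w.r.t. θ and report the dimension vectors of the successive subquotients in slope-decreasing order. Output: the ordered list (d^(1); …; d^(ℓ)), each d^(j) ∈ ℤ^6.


Via rank(M_{q-1}∘⋯∘M_p): M ≅ I[1,1], I[1,5], I[3,3]^2, I[5,6], I[6,6].
μ_θ-semistable layers: μ^(1)=24; μ^(2)=13; μ^(3)=2; μ^(4)=-51/2; μ^(5)=-75

((1, 0, 2, 0, 1, 0); (0, 0, 1, 1, 0, 0); (1, 1, 0, 0, 0, 0); (0, 0, 0, 0, 1, 1); (0, 0, 0, 0, 0, 1))


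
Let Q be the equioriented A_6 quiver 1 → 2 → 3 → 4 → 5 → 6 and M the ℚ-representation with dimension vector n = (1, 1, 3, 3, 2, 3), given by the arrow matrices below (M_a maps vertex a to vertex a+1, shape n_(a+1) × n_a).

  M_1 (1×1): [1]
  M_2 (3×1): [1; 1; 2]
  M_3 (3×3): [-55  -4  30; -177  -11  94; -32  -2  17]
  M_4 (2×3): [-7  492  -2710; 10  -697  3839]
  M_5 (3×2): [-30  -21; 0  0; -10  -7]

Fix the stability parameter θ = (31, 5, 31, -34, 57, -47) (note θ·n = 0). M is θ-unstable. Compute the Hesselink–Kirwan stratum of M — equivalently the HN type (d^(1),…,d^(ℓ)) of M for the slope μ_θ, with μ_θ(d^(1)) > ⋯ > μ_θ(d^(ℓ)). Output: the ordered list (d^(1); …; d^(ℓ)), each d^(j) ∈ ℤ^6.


Via rank(M_{q-1}∘⋯∘M_p): M ≅ I[1,5], I[3,4], I[3,6], I[6,6]^2.
μ_θ-semistable layers: μ^(1)=57; μ^(2)=33/4; μ^(3)=5; μ^(4)=-3/2; μ^(5)=-47

((0, 0, 0, 0, 1, 0); (1, 1, 1, 1, 0, 0); (0, 0, 0, 0, 1, 1); (0, 0, 2, 2, 0, 0); (0, 0, 0, 0, 0, 2))


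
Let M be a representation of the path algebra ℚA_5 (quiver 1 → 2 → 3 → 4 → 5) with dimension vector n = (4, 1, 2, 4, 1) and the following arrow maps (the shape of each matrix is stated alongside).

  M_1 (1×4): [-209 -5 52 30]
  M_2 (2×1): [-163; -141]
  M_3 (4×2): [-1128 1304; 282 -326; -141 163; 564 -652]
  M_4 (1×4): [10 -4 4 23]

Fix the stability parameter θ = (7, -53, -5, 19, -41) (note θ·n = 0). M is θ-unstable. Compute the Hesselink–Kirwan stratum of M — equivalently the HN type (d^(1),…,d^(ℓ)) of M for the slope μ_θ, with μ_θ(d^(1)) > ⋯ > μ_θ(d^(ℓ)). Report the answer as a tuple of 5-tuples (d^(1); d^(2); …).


Via rank(M_{q-1}∘⋯∘M_p): M ≅ I[1,1]^3, I[1,3], I[3,4], I[4,4]^2, I[4,5].
μ_θ-semistable layers: μ^(1)=19; μ^(2)=7; μ^(3)=-5; μ^(4)=-11; μ^(5)=-23

((0, 0, 0, 3, 0); (3, 0, 0, 0, 0); (0, 0, 2, 0, 0); (0, 0, 0, 1, 1); (1, 1, 0, 0, 0))


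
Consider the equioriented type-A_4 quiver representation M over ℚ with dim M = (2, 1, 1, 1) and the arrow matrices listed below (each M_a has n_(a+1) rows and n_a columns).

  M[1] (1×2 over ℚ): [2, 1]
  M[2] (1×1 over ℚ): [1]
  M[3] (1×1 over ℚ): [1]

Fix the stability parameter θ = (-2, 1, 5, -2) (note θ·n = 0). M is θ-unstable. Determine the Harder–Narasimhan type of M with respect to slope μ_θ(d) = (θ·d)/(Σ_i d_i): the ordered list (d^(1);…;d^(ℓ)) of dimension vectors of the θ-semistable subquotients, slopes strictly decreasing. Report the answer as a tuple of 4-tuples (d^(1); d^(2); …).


Via rank(M_{q-1}∘⋯∘M_p): M ≅ I[1,1], I[1,4].
μ_θ-semistable layers: μ^(1)=3/2; μ^(2)=1; μ^(3)=-2

((0, 0, 1, 1); (0, 1, 0, 0); (2, 0, 0, 0))


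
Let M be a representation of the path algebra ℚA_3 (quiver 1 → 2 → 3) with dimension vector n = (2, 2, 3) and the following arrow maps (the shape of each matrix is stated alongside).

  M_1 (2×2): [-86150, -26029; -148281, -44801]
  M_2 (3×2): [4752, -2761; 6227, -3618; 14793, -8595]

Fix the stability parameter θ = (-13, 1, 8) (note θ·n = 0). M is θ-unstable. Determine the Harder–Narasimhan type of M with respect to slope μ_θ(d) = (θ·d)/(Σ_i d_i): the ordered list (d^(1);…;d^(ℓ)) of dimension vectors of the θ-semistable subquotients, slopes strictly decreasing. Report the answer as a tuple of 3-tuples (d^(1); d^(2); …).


Interval decomposition of M: I[1,3]^2, I[3,3].
HN type (ℓ=3): μ^(1)=8; μ^(2)=1; μ^(3)=-13

((0, 0, 3); (0, 2, 0); (2, 0, 0))


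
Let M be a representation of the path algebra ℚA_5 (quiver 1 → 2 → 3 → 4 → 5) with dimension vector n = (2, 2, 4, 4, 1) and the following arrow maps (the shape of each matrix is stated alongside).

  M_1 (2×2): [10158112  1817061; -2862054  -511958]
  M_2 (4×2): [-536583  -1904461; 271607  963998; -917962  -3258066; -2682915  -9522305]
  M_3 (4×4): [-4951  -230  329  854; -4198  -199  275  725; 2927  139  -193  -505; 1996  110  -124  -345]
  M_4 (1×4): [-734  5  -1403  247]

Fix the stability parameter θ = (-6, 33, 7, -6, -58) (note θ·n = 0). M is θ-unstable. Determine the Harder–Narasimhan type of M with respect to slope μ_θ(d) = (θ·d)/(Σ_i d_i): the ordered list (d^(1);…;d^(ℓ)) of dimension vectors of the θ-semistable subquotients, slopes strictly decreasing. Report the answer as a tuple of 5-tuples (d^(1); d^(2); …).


Barcode: M ≅ I[1,4], I[1,5], I[3,4]^2. HN layers by μ_θ (3 steps, strictly decreasing):
  μ^(1)=34/3; μ^(2)=1/2; μ^(3)=-6

((0, 1, 1, 1, 0); (0, 0, 2, 2, 0); (2, 1, 1, 1, 1))


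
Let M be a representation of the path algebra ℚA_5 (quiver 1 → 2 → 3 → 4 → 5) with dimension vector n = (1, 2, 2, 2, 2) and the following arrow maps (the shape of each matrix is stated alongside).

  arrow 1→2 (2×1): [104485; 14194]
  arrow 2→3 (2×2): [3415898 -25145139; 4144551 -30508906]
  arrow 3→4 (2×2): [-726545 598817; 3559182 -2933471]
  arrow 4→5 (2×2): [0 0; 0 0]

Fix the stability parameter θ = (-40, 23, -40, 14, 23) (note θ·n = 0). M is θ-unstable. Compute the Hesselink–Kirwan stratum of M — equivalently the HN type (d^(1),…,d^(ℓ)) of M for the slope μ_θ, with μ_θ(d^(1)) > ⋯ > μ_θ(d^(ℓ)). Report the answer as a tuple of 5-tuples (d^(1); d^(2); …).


Via rank(M_{q-1}∘⋯∘M_p): M ≅ I[1,4], I[2,4], I[5,5]^2.
μ_θ-semistable layers: μ^(1)=23; μ^(2)=14; μ^(3)=-17/2; μ^(4)=-40

((0, 0, 0, 0, 2); (0, 0, 0, 2, 0); (0, 2, 2, 0, 0); (1, 0, 0, 0, 0))


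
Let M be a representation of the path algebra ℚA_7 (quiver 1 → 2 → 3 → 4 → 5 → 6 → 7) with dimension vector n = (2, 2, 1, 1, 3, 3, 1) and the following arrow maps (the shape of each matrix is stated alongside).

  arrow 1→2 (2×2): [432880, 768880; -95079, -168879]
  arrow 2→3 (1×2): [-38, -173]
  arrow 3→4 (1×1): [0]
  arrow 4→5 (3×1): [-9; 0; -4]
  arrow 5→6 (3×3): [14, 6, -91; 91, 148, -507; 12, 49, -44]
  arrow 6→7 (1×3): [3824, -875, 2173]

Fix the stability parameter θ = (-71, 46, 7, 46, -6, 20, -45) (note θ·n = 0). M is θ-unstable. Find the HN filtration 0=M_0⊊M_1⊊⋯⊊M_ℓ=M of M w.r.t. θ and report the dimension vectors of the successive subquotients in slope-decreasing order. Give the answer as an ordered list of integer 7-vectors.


Interval decomposition of M: I[1,1], I[1,3], I[2,2], I[4,7], I[5,6]^2.
HN type (ℓ=6): μ^(1)=46; μ^(2)=53/2; μ^(3)=20; μ^(4)=15/4; μ^(5)=-6; μ^(6)=-71

((0, 1, 0, 0, 0, 0, 0); (0, 1, 1, 0, 0, 0, 0); (0, 0, 0, 0, 0, 2, 0); (0, 0, 0, 1, 1, 1, 1); (0, 0, 0, 0, 2, 0, 0); (2, 0, 0, 0, 0, 0, 0))


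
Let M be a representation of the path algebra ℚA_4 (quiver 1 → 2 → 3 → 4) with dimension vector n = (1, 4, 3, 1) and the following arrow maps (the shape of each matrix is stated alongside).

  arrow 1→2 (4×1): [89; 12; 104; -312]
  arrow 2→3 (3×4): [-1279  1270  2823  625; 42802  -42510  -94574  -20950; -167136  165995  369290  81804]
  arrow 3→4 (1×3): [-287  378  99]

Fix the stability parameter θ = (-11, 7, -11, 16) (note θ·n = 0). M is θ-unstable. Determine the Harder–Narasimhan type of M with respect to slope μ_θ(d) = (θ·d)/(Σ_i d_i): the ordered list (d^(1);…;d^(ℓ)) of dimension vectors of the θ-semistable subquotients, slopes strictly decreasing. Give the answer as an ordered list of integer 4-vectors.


Barcode: M ≅ I[1,4], I[2,2]^2, I[2,3], I[3,3]. HN layers by μ_θ (4 steps, strictly decreasing):
  μ^(1)=16; μ^(2)=7; μ^(3)=-2; μ^(4)=-11

((0, 0, 0, 1); (0, 2, 0, 0); (0, 2, 2, 0); (1, 0, 1, 0))


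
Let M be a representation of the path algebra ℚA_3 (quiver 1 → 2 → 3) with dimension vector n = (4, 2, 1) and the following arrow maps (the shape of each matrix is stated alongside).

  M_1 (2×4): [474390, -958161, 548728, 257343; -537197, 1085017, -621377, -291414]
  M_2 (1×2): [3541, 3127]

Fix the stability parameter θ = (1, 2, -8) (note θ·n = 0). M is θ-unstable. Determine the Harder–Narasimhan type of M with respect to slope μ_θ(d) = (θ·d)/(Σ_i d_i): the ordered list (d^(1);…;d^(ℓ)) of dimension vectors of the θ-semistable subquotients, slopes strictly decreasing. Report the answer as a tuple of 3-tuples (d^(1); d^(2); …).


Interval decomposition of M: I[1,1]^2, I[1,2], I[1,3].
HN type (ℓ=3): μ^(1)=2; μ^(2)=1; μ^(3)=-5/3

((0, 1, 0); (3, 0, 0); (1, 1, 1))


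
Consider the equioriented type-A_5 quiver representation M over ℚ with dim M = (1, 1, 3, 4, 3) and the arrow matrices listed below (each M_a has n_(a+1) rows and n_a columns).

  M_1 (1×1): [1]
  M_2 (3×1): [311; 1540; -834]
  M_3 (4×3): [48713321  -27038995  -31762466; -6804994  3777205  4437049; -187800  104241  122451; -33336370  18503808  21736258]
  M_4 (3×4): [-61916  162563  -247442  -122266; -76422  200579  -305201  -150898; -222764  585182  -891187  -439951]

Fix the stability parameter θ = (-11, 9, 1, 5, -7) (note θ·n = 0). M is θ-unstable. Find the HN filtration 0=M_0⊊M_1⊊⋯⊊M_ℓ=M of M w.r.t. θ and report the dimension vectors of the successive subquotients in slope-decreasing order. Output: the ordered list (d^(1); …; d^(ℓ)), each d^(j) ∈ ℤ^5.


Interval decomposition of M: I[1,4], I[3,3], I[3,5], I[4,5]^2.
HN type (ℓ=5): μ^(1)=5; μ^(2)=1; μ^(3)=-1/3; μ^(4)=-1; μ^(5)=-11

((0, 1, 1, 1, 0); (0, 0, 1, 0, 0); (0, 0, 1, 1, 1); (0, 0, 0, 2, 2); (1, 0, 0, 0, 0))


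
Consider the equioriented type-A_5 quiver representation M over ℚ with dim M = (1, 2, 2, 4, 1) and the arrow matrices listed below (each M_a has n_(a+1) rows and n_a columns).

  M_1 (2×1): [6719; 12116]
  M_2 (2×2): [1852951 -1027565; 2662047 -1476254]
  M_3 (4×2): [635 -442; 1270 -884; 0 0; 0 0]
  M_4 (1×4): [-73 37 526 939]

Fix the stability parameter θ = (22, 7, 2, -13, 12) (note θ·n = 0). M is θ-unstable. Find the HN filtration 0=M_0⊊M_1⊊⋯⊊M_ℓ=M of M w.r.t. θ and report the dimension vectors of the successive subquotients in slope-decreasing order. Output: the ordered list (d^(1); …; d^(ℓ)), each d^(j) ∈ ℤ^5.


Barcode: M ≅ I[1,5], I[2,3], I[4,4]^3. HN layers by μ_θ (3 steps, strictly decreasing):
  μ^(1)=12; μ^(2)=9/2; μ^(3)=-13

((0, 0, 0, 0, 1); (1, 2, 2, 1, 0); (0, 0, 0, 3, 0))


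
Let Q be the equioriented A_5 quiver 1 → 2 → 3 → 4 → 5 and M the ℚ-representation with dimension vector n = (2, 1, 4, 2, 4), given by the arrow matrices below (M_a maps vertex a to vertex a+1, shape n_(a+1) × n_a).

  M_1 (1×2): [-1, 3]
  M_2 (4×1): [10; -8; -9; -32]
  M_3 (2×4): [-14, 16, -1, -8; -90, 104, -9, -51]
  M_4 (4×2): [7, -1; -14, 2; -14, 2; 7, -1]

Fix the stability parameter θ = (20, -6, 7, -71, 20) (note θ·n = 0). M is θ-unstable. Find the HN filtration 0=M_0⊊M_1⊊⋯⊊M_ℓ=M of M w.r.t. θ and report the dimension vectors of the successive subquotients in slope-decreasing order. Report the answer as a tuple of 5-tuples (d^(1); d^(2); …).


Barcode: M ≅ I[1,1], I[1,5], I[3,3]^2, I[3,4], I[5,5]^3. HN layers by μ_θ (4 steps, strictly decreasing):
  μ^(1)=20; μ^(2)=7; μ^(3)=-25/2; μ^(4)=-32

((1, 0, 0, 0, 4); (0, 0, 2, 0, 0); (1, 1, 1, 1, 0); (0, 0, 1, 1, 0))


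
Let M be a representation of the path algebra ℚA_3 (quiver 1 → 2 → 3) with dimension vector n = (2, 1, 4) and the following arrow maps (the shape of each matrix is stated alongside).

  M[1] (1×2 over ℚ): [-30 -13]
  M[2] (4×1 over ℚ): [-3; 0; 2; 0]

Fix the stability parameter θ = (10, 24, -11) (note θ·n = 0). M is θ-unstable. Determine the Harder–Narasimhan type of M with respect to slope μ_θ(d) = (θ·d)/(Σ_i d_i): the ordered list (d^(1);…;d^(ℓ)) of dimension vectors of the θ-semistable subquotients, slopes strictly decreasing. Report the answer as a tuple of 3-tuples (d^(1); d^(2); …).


Interval decomposition of M: I[1,1], I[1,3], I[3,3]^3.
HN type (ℓ=3): μ^(1)=10; μ^(2)=23/3; μ^(3)=-11

((1, 0, 0); (1, 1, 1); (0, 0, 3))


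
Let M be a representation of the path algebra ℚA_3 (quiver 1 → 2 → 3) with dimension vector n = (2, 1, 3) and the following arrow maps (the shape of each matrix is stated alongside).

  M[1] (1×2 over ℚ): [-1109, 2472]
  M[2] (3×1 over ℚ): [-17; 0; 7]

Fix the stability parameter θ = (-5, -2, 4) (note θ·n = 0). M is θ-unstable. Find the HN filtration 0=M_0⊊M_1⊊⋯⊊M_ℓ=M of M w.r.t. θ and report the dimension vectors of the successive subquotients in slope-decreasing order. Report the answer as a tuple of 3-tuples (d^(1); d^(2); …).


Interval decomposition of M: I[1,1], I[1,3], I[3,3]^2.
HN type (ℓ=3): μ^(1)=4; μ^(2)=-2; μ^(3)=-5

((0, 0, 3); (0, 1, 0); (2, 0, 0))


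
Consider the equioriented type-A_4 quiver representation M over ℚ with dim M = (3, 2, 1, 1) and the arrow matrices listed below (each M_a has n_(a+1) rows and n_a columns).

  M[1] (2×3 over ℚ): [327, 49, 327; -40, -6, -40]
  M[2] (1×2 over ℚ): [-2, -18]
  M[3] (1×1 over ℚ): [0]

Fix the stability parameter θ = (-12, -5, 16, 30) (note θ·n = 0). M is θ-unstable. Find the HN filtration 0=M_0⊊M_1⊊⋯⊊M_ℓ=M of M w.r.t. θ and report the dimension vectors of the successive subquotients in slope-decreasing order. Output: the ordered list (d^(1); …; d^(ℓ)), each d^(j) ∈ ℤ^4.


Via rank(M_{q-1}∘⋯∘M_p): M ≅ I[1,1], I[1,2], I[1,3], I[4,4].
μ_θ-semistable layers: μ^(1)=30; μ^(2)=16; μ^(3)=-5; μ^(4)=-12

((0, 0, 0, 1); (0, 0, 1, 0); (0, 2, 0, 0); (3, 0, 0, 0))


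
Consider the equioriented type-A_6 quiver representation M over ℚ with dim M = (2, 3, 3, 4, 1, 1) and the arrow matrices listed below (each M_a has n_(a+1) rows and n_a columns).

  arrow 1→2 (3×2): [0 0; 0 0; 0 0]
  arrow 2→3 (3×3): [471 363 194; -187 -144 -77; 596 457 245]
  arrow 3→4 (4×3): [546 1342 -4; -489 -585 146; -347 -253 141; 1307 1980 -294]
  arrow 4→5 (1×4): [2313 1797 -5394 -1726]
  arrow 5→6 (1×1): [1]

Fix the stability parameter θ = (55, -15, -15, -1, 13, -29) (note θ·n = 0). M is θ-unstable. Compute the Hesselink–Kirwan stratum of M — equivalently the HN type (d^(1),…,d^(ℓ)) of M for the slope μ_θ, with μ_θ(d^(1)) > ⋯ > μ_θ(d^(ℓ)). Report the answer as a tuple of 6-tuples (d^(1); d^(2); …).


Interval decomposition of M: I[1,1]^2, I[2,4]^2, I[2,6], I[4,4].
HN type (ℓ=4): μ^(1)=55; μ^(2)=-1; μ^(3)=-17/3; μ^(4)=-15

((2, 0, 0, 0, 0, 0); (0, 0, 0, 3, 0, 0); (0, 0, 0, 1, 1, 1); (0, 3, 3, 0, 0, 0))


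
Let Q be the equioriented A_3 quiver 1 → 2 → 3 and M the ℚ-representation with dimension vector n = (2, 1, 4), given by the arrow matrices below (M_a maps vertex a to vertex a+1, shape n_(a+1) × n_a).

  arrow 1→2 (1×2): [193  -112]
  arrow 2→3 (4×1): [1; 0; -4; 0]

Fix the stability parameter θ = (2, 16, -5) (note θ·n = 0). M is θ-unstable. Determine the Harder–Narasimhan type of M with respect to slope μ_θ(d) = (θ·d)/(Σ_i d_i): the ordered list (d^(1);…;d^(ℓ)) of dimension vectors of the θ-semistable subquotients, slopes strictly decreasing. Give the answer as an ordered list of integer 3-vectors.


Via rank(M_{q-1}∘⋯∘M_p): M ≅ I[1,1], I[1,3], I[3,3]^3.
μ_θ-semistable layers: μ^(1)=11/2; μ^(2)=2; μ^(3)=-5

((0, 1, 1); (2, 0, 0); (0, 0, 3))


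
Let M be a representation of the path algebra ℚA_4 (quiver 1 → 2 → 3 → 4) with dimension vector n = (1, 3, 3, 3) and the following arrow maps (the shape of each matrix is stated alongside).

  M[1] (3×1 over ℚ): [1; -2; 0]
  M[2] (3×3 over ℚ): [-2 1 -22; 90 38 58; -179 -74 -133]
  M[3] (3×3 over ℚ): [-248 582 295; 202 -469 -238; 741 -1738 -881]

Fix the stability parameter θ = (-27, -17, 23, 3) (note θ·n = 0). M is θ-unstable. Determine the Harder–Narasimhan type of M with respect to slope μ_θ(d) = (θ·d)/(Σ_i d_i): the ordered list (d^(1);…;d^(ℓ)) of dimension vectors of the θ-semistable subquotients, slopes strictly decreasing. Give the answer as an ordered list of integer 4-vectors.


Interval decomposition of M: I[1,4], I[2,4]^2.
HN type (ℓ=3): μ^(1)=13; μ^(2)=-17; μ^(3)=-27

((0, 0, 3, 3); (0, 3, 0, 0); (1, 0, 0, 0))


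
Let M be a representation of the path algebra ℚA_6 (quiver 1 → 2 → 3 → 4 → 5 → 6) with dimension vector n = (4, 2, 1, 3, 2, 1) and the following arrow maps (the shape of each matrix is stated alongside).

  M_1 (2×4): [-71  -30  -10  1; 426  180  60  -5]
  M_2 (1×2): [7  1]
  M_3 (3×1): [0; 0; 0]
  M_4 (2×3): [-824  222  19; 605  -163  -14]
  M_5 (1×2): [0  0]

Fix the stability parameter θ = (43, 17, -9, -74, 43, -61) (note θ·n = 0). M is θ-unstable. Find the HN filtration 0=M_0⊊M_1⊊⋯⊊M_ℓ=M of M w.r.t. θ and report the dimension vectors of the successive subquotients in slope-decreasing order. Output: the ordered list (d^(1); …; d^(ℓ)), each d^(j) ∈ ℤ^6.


Via rank(M_{q-1}∘⋯∘M_p): M ≅ I[1,1]^2, I[1,2], I[1,3], I[4,4], I[4,5]^2, I[6,6].
μ_θ-semistable layers: μ^(1)=43; μ^(2)=30; μ^(3)=17; μ^(4)=-61; μ^(5)=-74

((2, 0, 0, 0, 2, 0); (1, 1, 0, 0, 0, 0); (1, 1, 1, 0, 0, 0); (0, 0, 0, 0, 0, 1); (0, 0, 0, 3, 0, 0))


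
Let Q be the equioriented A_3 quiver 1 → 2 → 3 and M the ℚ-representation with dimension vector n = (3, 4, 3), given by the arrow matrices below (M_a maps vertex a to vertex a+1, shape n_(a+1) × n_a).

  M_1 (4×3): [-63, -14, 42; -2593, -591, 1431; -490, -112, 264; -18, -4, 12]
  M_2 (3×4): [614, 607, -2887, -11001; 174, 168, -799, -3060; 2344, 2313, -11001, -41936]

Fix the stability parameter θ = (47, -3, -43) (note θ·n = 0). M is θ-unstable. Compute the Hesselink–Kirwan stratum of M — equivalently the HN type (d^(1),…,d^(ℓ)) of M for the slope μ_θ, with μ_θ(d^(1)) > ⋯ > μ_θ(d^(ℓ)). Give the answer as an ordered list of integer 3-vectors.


Interval decomposition of M: I[1,1], I[1,2], I[1,3], I[2,3]^2.
HN type (ℓ=4): μ^(1)=47; μ^(2)=22; μ^(3)=1/3; μ^(4)=-23

((1, 0, 0); (1, 1, 0); (1, 1, 1); (0, 2, 2))


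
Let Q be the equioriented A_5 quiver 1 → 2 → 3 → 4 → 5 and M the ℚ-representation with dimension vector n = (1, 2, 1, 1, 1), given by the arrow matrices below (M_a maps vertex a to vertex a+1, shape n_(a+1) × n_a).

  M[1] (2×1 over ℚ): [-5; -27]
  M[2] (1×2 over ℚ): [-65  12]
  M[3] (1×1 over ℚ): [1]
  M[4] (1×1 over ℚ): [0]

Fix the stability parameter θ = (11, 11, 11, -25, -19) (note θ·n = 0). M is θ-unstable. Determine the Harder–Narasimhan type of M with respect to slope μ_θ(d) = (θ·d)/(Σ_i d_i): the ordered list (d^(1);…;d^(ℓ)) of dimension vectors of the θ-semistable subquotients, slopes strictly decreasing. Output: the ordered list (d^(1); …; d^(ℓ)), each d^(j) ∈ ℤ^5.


Interval decomposition of M: I[1,4], I[2,2], I[5,5].
HN type (ℓ=3): μ^(1)=11; μ^(2)=2; μ^(3)=-19

((0, 1, 0, 0, 0); (1, 1, 1, 1, 0); (0, 0, 0, 0, 1))


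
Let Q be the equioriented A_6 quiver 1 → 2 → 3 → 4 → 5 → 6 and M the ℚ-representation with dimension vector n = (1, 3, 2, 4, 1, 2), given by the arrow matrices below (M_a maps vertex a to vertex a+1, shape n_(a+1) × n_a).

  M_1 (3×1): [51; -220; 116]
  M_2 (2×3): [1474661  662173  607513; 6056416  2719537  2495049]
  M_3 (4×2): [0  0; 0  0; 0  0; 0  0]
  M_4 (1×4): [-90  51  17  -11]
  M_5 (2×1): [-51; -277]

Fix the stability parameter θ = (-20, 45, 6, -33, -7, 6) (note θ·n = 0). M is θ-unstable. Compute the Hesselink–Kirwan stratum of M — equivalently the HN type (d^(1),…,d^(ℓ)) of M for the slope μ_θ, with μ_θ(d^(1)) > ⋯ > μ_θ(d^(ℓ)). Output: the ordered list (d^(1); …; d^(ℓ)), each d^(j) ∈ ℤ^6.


Interval decomposition of M: I[1,3], I[2,2], I[2,3], I[4,4]^3, I[4,6], I[6,6].
HN type (ℓ=6): μ^(1)=45; μ^(2)=51/2; μ^(3)=6; μ^(4)=-7; μ^(5)=-20; μ^(6)=-33

((0, 1, 0, 0, 0, 0); (0, 2, 2, 0, 0, 0); (0, 0, 0, 0, 0, 2); (0, 0, 0, 0, 1, 0); (1, 0, 0, 0, 0, 0); (0, 0, 0, 4, 0, 0))


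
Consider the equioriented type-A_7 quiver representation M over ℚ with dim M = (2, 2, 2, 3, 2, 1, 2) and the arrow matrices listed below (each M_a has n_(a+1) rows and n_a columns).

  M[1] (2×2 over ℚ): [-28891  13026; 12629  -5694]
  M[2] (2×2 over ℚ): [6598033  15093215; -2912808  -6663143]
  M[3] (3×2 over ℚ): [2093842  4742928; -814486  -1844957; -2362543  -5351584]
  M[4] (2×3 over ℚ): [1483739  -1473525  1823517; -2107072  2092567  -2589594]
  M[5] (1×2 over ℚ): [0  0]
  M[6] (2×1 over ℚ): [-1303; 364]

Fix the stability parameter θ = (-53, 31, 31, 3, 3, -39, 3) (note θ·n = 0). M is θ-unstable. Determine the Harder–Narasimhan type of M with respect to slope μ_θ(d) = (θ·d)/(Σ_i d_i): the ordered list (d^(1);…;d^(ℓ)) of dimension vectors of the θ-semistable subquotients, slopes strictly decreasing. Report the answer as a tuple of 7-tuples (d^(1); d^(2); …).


Interval decomposition of M: I[1,1], I[1,5], I[2,5], I[4,4], I[6,7], I[7,7].
HN type (ℓ=4): μ^(1)=17; μ^(2)=3; μ^(3)=-39; μ^(4)=-53

((0, 2, 2, 2, 2, 0, 0); (0, 0, 0, 1, 0, 0, 2); (0, 0, 0, 0, 0, 1, 0); (2, 0, 0, 0, 0, 0, 0))


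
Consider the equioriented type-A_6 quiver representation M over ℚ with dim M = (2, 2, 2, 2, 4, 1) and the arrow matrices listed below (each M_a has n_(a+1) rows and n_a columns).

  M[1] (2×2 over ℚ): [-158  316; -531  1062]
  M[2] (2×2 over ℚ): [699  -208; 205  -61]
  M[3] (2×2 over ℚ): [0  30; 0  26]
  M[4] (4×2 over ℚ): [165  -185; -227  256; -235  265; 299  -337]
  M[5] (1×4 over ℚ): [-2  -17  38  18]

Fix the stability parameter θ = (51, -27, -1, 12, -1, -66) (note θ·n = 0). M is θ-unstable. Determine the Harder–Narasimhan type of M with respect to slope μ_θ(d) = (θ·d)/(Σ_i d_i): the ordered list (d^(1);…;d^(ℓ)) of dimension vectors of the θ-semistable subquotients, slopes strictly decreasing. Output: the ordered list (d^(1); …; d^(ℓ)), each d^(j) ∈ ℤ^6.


Interval decomposition of M: I[1,1], I[1,6], I[2,3], I[4,5], I[5,5]^2.
HN type (ℓ=5): μ^(1)=51; μ^(2)=11/2; μ^(3)=-1; μ^(4)=-16/3; μ^(5)=-27

((1, 0, 0, 0, 0, 0); (0, 0, 0, 1, 1, 0); (0, 0, 1, 0, 2, 0); (1, 1, 1, 1, 1, 1); (0, 1, 0, 0, 0, 0))


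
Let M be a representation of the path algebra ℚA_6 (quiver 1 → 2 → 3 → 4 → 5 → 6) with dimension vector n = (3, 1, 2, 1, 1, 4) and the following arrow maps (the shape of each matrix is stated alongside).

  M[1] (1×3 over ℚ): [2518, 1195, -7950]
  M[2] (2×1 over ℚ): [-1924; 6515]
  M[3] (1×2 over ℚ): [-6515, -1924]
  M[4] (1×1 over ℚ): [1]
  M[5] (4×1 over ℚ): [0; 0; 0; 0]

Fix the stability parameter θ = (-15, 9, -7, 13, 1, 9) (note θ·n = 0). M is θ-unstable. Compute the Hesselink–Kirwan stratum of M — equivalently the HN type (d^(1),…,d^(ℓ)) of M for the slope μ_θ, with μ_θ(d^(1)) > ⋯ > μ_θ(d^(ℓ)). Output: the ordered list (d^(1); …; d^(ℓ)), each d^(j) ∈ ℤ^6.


Barcode: M ≅ I[1,1]^2, I[1,3], I[3,5], I[6,6]^4. HN layers by μ_θ (5 steps, strictly decreasing):
  μ^(1)=9; μ^(2)=7; μ^(3)=1; μ^(4)=-7; μ^(5)=-15

((0, 0, 0, 0, 0, 4); (0, 0, 0, 1, 1, 0); (0, 1, 1, 0, 0, 0); (0, 0, 1, 0, 0, 0); (3, 0, 0, 0, 0, 0))


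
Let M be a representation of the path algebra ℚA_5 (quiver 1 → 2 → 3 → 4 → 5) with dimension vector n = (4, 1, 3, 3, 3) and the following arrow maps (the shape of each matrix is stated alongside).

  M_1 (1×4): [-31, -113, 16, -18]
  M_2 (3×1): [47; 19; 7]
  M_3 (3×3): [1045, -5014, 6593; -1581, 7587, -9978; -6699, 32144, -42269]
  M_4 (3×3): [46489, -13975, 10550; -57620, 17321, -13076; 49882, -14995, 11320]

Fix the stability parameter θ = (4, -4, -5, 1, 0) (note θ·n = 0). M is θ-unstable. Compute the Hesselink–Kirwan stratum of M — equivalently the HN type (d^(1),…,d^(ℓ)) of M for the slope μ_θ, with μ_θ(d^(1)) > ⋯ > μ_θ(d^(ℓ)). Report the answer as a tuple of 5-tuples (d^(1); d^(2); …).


Via rank(M_{q-1}∘⋯∘M_p): M ≅ I[1,1]^3, I[1,3], I[3,5]^2, I[4,4], I[5,5].
μ_θ-semistable layers: μ^(1)=4; μ^(2)=1; μ^(3)=1/2; μ^(4)=0; μ^(5)=-5/3; μ^(6)=-5

((3, 0, 0, 0, 0); (0, 0, 0, 1, 0); (0, 0, 0, 2, 2); (0, 0, 0, 0, 1); (1, 1, 1, 0, 0); (0, 0, 2, 0, 0))


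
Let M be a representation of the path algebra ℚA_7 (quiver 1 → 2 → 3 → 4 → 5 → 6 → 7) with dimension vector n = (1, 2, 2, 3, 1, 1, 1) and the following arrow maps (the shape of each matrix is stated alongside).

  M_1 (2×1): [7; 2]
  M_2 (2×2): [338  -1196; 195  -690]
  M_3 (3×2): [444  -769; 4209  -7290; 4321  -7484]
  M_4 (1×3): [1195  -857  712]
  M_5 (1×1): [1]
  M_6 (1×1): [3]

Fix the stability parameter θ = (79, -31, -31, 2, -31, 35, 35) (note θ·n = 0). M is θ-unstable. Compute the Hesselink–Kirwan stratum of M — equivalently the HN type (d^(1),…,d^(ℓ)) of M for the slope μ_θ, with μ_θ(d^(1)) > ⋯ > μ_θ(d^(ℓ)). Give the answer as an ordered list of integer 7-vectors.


Interval decomposition of M: I[1,7], I[2,2], I[3,4], I[4,4].
HN type (ℓ=4): μ^(1)=35; μ^(2)=2; μ^(3)=-12/5; μ^(4)=-31

((0, 0, 0, 0, 0, 1, 1); (0, 0, 0, 2, 0, 0, 0); (1, 1, 1, 1, 1, 0, 0); (0, 1, 1, 0, 0, 0, 0))


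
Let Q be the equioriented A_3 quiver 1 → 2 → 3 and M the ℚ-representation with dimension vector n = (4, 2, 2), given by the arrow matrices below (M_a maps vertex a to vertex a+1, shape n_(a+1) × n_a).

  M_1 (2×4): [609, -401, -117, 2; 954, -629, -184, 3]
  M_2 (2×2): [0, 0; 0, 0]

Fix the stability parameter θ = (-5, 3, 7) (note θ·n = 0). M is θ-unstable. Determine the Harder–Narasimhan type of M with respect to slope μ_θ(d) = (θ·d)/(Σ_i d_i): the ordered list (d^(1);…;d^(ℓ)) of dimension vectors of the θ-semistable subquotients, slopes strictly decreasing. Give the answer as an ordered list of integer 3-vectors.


Barcode: M ≅ I[1,1]^2, I[1,2]^2, I[3,3]^2. HN layers by μ_θ (3 steps, strictly decreasing):
  μ^(1)=7; μ^(2)=3; μ^(3)=-5

((0, 0, 2); (0, 2, 0); (4, 0, 0))


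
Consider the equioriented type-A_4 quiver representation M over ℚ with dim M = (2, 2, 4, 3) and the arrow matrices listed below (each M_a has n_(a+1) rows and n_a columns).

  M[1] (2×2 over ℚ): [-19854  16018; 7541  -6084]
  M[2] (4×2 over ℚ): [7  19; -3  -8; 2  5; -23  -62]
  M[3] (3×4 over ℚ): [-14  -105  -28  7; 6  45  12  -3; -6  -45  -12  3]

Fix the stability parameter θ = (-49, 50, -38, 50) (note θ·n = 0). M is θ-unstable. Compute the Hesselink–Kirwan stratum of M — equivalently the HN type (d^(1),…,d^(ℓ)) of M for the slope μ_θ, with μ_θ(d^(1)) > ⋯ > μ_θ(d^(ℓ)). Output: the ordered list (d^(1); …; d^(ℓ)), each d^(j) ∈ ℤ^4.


Interval decomposition of M: I[1,3]^2, I[3,3], I[3,4], I[4,4]^2.
HN type (ℓ=4): μ^(1)=50; μ^(2)=6; μ^(3)=-38; μ^(4)=-49

((0, 0, 0, 3); (0, 2, 2, 0); (0, 0, 2, 0); (2, 0, 0, 0))


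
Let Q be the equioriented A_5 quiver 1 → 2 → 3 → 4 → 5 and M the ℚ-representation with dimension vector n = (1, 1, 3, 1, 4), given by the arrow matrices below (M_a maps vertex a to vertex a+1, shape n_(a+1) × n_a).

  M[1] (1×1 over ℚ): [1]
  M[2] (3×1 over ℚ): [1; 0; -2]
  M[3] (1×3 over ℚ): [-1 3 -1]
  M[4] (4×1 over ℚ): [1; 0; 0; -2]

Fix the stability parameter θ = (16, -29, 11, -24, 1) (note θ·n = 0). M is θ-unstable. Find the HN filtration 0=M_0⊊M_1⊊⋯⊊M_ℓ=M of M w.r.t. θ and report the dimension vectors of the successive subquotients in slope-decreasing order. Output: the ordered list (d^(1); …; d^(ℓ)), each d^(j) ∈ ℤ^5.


Interval decomposition of M: I[1,5], I[3,3]^2, I[5,5]^3.
HN type (ℓ=3): μ^(1)=11; μ^(2)=1; μ^(3)=-13/2

((0, 0, 2, 0, 0); (0, 0, 0, 0, 4); (1, 1, 1, 1, 0))


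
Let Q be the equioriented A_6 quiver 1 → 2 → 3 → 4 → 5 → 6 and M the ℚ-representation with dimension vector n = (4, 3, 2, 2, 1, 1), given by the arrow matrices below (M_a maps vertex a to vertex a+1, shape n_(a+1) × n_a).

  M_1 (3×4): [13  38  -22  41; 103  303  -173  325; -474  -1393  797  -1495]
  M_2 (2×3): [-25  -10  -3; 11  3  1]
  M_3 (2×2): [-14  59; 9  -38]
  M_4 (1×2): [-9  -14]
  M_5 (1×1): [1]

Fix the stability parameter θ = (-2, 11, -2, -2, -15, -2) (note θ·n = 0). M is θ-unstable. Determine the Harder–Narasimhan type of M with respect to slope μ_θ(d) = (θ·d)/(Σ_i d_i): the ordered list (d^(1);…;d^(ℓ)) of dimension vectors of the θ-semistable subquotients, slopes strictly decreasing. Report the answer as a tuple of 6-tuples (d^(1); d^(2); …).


Barcode: M ≅ I[1,1], I[1,2], I[1,4], I[1,6]. HN layers by μ_θ (3 steps, strictly decreasing):
  μ^(1)=11; μ^(2)=7/3; μ^(3)=-2

((0, 1, 0, 0, 0, 0); (0, 1, 1, 1, 0, 0); (4, 1, 1, 1, 1, 1))


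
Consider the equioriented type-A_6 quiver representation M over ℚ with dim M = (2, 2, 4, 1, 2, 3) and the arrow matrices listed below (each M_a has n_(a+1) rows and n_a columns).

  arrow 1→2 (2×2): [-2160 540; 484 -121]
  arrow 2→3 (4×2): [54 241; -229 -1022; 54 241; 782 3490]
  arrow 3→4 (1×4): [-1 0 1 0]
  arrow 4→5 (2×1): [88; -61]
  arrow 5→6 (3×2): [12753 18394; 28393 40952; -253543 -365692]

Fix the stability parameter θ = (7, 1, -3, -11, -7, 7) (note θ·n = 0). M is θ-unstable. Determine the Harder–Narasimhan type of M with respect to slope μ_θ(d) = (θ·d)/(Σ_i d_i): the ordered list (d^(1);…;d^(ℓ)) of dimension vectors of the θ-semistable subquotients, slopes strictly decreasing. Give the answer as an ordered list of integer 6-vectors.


Via rank(M_{q-1}∘⋯∘M_p): M ≅ I[1,1], I[1,3], I[2,3], I[3,3], I[3,6], I[5,6], I[6,6].
μ_θ-semistable layers: μ^(1)=7; μ^(2)=5/3; μ^(3)=-1; μ^(4)=-3; μ^(5)=-7

((1, 0, 0, 0, 0, 3); (1, 1, 1, 0, 0, 0); (0, 1, 1, 0, 0, 0); (0, 0, 1, 0, 0, 0); (0, 0, 1, 1, 2, 0))


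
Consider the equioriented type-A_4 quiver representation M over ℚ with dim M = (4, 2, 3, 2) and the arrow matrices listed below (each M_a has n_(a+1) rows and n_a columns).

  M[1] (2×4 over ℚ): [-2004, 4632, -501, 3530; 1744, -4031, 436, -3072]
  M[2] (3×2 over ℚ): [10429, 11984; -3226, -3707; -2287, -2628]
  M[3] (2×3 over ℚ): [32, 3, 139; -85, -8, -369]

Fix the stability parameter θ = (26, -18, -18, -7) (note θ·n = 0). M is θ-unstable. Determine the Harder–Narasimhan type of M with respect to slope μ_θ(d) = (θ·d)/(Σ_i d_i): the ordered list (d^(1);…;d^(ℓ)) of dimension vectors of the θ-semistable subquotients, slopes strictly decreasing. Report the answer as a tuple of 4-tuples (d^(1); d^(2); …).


Via rank(M_{q-1}∘⋯∘M_p): M ≅ I[1,1]^2, I[1,4]^2, I[3,3].
μ_θ-semistable layers: μ^(1)=26; μ^(2)=-17/4; μ^(3)=-18

((2, 0, 0, 0); (2, 2, 2, 2); (0, 0, 1, 0))


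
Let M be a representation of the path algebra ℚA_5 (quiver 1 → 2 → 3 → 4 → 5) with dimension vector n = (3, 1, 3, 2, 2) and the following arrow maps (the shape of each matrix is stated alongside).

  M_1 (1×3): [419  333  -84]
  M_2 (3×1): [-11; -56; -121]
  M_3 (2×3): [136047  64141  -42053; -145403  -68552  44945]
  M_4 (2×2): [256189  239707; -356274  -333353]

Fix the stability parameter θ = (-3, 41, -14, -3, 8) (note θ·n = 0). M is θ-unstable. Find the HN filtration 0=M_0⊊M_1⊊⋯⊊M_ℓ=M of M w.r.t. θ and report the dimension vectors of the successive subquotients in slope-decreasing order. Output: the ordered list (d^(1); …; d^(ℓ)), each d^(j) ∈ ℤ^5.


Barcode: M ≅ I[1,1]^2, I[1,3], I[3,5]^2. HN layers by μ_θ (4 steps, strictly decreasing):
  μ^(1)=27/2; μ^(2)=8; μ^(3)=-3; μ^(4)=-14

((0, 1, 1, 0, 0); (0, 0, 0, 0, 2); (3, 0, 0, 2, 0); (0, 0, 2, 0, 0))


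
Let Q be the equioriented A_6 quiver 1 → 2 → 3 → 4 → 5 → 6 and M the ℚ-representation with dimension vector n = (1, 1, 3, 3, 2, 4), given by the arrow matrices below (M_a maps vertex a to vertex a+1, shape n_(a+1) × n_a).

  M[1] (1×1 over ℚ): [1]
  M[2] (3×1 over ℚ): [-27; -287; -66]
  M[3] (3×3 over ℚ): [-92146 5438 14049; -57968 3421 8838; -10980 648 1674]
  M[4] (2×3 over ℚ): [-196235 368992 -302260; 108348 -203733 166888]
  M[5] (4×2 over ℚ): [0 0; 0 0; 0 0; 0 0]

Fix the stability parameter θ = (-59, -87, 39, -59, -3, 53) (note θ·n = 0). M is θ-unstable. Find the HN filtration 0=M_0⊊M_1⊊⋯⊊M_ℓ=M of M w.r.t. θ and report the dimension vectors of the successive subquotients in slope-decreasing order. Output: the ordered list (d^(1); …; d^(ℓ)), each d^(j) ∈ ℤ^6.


Interval decomposition of M: I[1,5], I[3,3], I[3,5], I[4,4], I[6,6]^4.
HN type (ℓ=6): μ^(1)=53; μ^(2)=39; μ^(3)=-3; μ^(4)=-10; μ^(5)=-59; μ^(6)=-73

((0, 0, 0, 0, 0, 4); (0, 0, 1, 0, 0, 0); (0, 0, 0, 0, 2, 0); (0, 0, 2, 2, 0, 0); (0, 0, 0, 1, 0, 0); (1, 1, 0, 0, 0, 0))


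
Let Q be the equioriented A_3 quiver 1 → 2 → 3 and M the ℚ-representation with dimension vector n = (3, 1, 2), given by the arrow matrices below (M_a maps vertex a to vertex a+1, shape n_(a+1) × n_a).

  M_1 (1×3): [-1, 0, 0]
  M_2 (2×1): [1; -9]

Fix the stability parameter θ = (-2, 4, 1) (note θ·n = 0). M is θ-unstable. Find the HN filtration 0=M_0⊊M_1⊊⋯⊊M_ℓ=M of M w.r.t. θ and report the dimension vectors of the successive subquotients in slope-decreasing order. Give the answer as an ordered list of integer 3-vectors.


Via rank(M_{q-1}∘⋯∘M_p): M ≅ I[1,1]^2, I[1,3], I[3,3].
μ_θ-semistable layers: μ^(1)=5/2; μ^(2)=1; μ^(3)=-2

((0, 1, 1); (0, 0, 1); (3, 0, 0))


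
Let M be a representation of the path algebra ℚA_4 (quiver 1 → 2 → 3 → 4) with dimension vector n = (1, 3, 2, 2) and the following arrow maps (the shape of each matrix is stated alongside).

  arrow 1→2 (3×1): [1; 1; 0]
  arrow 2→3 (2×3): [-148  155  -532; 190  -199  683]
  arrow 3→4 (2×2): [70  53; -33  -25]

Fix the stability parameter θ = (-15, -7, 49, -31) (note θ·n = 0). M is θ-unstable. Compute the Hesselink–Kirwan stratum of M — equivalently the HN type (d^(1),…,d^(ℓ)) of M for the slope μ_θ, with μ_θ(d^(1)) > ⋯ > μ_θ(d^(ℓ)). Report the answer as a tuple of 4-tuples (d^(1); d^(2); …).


Via rank(M_{q-1}∘⋯∘M_p): M ≅ I[1,4], I[2,2], I[2,4].
μ_θ-semistable layers: μ^(1)=9; μ^(2)=-7; μ^(3)=-15

((0, 0, 2, 2); (0, 3, 0, 0); (1, 0, 0, 0))


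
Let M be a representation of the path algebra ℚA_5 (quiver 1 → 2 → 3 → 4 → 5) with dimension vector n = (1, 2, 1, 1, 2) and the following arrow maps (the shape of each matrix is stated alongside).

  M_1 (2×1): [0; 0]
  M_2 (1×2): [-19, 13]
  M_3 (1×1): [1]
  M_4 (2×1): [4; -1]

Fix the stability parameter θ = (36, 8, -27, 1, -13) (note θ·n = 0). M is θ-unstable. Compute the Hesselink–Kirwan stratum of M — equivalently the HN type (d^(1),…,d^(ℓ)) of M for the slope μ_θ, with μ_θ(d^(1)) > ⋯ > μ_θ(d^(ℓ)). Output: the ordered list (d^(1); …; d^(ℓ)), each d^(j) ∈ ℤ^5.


Barcode: M ≅ I[1,1], I[2,2], I[2,5], I[5,5]. HN layers by μ_θ (5 steps, strictly decreasing):
  μ^(1)=36; μ^(2)=8; μ^(3)=-6; μ^(4)=-19/2; μ^(5)=-13

((1, 0, 0, 0, 0); (0, 1, 0, 0, 0); (0, 0, 0, 1, 1); (0, 1, 1, 0, 0); (0, 0, 0, 0, 1))


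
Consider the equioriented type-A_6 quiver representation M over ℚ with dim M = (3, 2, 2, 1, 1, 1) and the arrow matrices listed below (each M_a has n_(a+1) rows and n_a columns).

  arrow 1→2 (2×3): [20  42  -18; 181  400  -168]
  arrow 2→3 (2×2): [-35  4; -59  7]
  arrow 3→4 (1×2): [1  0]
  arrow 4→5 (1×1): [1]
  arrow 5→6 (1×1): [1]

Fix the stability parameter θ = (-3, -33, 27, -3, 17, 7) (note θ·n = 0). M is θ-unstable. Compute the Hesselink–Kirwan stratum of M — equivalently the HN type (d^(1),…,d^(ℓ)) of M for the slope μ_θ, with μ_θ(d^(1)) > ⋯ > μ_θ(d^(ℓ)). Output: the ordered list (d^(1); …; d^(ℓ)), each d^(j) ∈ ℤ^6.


Barcode: M ≅ I[1,1], I[1,3], I[1,6]. HN layers by μ_θ (4 steps, strictly decreasing):
  μ^(1)=27; μ^(2)=12; μ^(3)=-3; μ^(4)=-18

((0, 0, 1, 0, 0, 0); (0, 0, 1, 1, 1, 1); (1, 0, 0, 0, 0, 0); (2, 2, 0, 0, 0, 0))


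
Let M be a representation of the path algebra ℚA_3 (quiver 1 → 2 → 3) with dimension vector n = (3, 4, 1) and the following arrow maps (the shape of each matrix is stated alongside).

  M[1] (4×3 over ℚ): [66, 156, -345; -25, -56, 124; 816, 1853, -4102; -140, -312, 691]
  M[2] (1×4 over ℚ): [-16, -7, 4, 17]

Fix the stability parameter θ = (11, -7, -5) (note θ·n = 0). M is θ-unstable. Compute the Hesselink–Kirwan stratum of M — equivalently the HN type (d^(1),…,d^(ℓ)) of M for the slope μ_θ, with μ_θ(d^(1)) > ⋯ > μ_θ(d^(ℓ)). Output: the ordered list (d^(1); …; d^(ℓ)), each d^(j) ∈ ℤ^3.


Via rank(M_{q-1}∘⋯∘M_p): M ≅ I[1,2]^2, I[1,3], I[2,2].
μ_θ-semistable layers: μ^(1)=2; μ^(2)=-1/3; μ^(3)=-7

((2, 2, 0); (1, 1, 1); (0, 1, 0))


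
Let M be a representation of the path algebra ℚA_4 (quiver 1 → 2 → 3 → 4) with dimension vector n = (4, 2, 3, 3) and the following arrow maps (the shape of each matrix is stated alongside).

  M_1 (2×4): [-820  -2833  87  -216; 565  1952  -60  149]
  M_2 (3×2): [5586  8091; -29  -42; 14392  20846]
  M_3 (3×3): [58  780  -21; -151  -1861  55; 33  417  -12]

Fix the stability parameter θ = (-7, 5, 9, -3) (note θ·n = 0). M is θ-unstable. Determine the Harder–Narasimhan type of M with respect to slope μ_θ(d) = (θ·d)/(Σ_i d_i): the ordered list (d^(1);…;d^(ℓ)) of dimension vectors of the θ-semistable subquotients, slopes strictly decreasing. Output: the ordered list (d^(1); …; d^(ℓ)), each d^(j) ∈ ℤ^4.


Interval decomposition of M: I[1,1]^2, I[1,3], I[1,4], I[3,4], I[4,4].
HN type (ℓ=6): μ^(1)=9; μ^(2)=5; μ^(3)=11/3; μ^(4)=3; μ^(5)=-3; μ^(6)=-7

((0, 0, 1, 0); (0, 1, 0, 0); (0, 1, 1, 1); (0, 0, 1, 1); (0, 0, 0, 1); (4, 0, 0, 0))


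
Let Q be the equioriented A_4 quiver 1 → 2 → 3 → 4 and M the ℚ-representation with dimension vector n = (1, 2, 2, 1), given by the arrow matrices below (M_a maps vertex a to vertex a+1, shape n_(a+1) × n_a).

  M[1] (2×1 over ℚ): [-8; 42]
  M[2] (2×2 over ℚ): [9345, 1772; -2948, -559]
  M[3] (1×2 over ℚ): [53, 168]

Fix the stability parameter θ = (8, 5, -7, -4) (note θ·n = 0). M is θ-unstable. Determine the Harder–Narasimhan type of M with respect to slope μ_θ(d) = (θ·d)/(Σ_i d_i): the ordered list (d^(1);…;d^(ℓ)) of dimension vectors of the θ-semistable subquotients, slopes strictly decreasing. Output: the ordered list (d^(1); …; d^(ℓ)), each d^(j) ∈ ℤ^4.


Via rank(M_{q-1}∘⋯∘M_p): M ≅ I[1,3], I[2,4].
μ_θ-semistable layers: μ^(1)=2; μ^(2)=-2

((1, 1, 1, 0); (0, 1, 1, 1))


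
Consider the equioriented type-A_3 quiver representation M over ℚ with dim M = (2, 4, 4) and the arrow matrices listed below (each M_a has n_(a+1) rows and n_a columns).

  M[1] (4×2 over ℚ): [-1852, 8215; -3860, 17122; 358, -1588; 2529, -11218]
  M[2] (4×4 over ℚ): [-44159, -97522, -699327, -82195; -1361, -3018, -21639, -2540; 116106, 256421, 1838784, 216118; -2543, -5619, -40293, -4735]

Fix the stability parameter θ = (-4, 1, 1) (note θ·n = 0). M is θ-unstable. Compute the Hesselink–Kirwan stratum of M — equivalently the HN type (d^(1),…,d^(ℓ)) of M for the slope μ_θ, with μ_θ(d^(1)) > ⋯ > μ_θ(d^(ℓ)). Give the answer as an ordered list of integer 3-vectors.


Barcode: M ≅ I[1,3]^2, I[2,2], I[2,3], I[3,3]. HN layers by μ_θ (2 steps, strictly decreasing):
  μ^(1)=1; μ^(2)=-4

((0, 4, 4); (2, 0, 0))
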